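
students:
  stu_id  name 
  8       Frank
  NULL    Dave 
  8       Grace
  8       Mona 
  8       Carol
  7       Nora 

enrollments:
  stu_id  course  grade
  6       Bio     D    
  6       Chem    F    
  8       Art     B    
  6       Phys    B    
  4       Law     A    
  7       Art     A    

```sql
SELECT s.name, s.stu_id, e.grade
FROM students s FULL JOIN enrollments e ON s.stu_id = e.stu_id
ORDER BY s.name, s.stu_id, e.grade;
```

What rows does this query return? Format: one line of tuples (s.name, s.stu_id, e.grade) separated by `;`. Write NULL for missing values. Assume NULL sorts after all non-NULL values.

FULL OUTER JOIN keeps every row from both sides; unmatched rows get NULL for the other side's columns.
Matching on s.stu_id = e.stu_id. A NULL in a compared column never satisfies the condition.
Matched pairs: 5; unmatched s rows kept: 1; unmatched e rows kept: 4.

(Carol, 8, B); (Dave, NULL, NULL); (Frank, 8, B); (Grace, 8, B); (Mona, 8, B); (Nora, 7, A); (NULL, NULL, A); (NULL, NULL, B); (NULL, NULL, D); (NULL, NULL, F)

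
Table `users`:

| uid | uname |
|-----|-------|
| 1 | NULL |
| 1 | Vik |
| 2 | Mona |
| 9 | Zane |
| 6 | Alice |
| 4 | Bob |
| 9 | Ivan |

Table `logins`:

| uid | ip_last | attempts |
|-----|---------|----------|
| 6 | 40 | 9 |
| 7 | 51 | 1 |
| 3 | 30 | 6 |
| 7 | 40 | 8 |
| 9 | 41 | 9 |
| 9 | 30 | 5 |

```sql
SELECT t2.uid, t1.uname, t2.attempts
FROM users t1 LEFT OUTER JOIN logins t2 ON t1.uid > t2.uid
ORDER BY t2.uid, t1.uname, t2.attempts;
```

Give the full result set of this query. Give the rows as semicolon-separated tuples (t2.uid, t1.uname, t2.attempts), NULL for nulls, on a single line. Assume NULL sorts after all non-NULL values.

LEFT JOIN keeps every row from `users`; unmatched rows get NULL for `logins`'s columns.
Matching on t1.uid > t2.uid.
Matched pairs: 10; unmatched t1 rows kept: 3.

(3, Alice, 6); (3, Bob, 6); (3, Ivan, 6); (3, Zane, 6); (6, Ivan, 9); (6, Zane, 9); (7, Ivan, 1); (7, Ivan, 8); (7, Zane, 1); (7, Zane, 8); (NULL, Mona, NULL); (NULL, Vik, NULL); (NULL, NULL, NULL)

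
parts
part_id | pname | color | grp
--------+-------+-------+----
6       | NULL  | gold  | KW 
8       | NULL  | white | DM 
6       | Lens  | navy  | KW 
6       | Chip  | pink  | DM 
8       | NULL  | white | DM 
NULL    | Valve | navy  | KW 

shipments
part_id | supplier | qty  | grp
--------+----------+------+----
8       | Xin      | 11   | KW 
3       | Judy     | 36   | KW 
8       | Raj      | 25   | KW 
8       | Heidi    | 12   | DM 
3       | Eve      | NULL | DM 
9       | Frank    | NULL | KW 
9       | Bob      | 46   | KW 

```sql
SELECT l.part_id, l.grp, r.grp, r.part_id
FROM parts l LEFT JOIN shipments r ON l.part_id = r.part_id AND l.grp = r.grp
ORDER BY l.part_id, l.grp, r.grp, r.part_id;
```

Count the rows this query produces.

6

LEFT JOIN keeps every row from `parts`; unmatched rows get NULL for `shipments`'s columns.
Matching on l.part_id = r.part_id AND l.grp = r.grp. A NULL in a compared column never satisfies the condition.
- l (part_id=6, grp=KW) has no partner → padded with NULL.
- l (part_id=8, grp=DM) pairs with 1 row(s) of r.
- l (part_id=6, grp=KW) has no partner → padded with NULL.
- l (part_id=6, grp=DM) has no partner → padded with NULL.
- l (part_id=8, grp=DM) pairs with 1 row(s) of r.
- l (part_id=NULL, grp=KW) has no partner → padded with NULL.
Total: 2 matched + 4 padded = 6 rows.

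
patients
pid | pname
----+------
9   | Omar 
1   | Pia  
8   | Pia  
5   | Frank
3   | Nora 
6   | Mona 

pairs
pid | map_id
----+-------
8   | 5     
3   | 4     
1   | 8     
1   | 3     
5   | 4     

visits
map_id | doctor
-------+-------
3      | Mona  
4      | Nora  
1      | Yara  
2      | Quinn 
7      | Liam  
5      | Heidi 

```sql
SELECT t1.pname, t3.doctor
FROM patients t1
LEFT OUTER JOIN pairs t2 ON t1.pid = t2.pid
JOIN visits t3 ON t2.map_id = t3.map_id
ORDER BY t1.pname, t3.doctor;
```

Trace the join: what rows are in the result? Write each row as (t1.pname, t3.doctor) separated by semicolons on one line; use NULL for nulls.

Evaluate left to right. First `patients t1 LEFT JOIN pairs t2` on pid: 7 row(s).
Then INNER JOIN `visits t3` on map_id: keep only rows whose t2.map_id appears in t3.

(Frank, Nora); (Nora, Nora); (Pia, Heidi); (Pia, Mona)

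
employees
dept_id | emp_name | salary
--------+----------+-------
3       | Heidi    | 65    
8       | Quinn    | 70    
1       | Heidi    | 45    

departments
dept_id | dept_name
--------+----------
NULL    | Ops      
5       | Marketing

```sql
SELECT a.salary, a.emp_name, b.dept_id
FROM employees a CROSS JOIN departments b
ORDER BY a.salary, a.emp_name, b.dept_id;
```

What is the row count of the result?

6

CROSS JOIN pairs every row of `employees` with every row of `departments`: 3 × 2 = 6 rows.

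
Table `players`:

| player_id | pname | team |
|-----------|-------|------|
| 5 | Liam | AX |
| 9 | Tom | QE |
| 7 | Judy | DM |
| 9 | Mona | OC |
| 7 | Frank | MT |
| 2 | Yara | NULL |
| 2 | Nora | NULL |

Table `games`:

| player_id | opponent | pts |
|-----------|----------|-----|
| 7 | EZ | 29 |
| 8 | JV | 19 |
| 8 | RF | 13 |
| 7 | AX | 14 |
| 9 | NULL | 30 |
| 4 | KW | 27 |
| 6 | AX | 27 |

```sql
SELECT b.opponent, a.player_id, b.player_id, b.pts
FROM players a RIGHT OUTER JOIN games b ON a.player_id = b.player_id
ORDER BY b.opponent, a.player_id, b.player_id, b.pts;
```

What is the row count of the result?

RIGHT JOIN keeps every row from `games`; unmatched rows get NULL for `players`'s columns.
Matching on a.player_id = b.player_id.
- a row (player_id=5): no match.
- a row (player_id=9): matches 1 b row(s) → 1 output row(s).
- a row (player_id=7): matches 2 b row(s) → 2 output row(s).
- a row (player_id=9): matches 1 b row(s) → 1 output row(s).
- a row (player_id=7): matches 2 b row(s) → 2 output row(s).
- a row (player_id=2): no match.
- a row (player_id=2): no match.
- plus 4 unmatched b row(s), each kept with NULL a columns.
Total: 6 matched + 4 padded = 10 rows.

10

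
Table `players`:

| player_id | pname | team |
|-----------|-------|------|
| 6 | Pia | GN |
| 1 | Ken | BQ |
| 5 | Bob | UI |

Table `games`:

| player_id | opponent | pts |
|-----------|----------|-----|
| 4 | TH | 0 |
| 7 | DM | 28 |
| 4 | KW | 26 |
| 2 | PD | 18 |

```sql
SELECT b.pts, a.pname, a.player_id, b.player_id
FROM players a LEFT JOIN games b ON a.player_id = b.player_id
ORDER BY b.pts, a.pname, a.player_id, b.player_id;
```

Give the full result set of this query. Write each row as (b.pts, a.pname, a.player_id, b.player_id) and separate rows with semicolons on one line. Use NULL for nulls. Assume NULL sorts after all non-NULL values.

LEFT JOIN keeps every row from `players`; unmatched rows get NULL for `games`'s columns.
Matching on a.player_id = b.player_id.
- player_id=6: no b row matches, row kept with b columns NULL.
- player_id=1: no b row matches, row kept with b columns NULL.
- player_id=5: no b row matches, row kept with b columns NULL.
After projecting and ordering:
b.pts | a.pname | a.player_id | b.player_id
NULL | Bob | 5 | NULL
NULL | Ken | 1 | NULL
NULL | Pia | 6 | NULL

(NULL, Bob, 5, NULL); (NULL, Ken, 1, NULL); (NULL, Pia, 6, NULL)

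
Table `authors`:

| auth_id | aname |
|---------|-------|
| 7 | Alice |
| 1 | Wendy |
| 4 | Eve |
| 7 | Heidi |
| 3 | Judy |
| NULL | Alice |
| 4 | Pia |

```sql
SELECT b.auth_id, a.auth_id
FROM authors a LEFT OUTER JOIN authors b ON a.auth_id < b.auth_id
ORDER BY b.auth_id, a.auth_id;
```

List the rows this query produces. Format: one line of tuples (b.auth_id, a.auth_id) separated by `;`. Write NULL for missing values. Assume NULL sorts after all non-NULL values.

(3, 1); (4, 1); (4, 1); (4, 3); (4, 3); (7, 1); (7, 1); (7, 3); (7, 3); (7, 4); (7, 4); (7, 4); (7, 4); (NULL, 7); (NULL, 7); (NULL, NULL)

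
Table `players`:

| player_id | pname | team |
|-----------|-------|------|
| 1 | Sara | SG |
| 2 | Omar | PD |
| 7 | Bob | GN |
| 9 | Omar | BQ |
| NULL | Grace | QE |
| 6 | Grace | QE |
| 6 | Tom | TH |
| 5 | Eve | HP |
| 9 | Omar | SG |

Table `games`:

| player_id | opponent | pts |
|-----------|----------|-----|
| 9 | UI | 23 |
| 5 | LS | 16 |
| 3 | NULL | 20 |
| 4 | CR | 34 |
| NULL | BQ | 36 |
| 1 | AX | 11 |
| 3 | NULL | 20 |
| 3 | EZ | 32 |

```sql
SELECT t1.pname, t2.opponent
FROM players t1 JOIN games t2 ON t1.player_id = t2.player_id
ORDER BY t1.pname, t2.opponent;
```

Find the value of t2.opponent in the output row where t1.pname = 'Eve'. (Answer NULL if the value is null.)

INNER JOIN keeps only pairs where the ON condition holds.
Matching on t1.player_id = t2.player_id. A NULL in a compared column never satisfies the condition.
Matched pairs: 4.

LS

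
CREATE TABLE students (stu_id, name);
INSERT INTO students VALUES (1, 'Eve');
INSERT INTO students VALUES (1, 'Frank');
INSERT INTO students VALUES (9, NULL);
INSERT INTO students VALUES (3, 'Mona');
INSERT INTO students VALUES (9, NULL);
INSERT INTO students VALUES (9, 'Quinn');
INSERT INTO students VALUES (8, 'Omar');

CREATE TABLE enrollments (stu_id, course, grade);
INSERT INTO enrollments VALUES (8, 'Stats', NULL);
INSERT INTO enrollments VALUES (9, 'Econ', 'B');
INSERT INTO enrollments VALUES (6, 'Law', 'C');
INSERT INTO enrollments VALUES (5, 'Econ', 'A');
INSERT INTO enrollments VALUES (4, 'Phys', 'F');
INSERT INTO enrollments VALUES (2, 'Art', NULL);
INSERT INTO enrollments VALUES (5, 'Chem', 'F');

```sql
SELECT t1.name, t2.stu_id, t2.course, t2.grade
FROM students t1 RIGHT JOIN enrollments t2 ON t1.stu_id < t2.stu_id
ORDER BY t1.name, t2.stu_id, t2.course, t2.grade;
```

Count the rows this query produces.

RIGHT JOIN keeps every row from `enrollments`; unmatched rows get NULL for `students`'s columns.
Matching on t1.stu_id < t2.stu_id.
- t1 (stu_id=1) pairs with 7 row(s) of t2.
- t1 (stu_id=1) pairs with 7 row(s) of t2.
- t1 (stu_id=9) has no partner in t2.
- t1 (stu_id=3) pairs with 6 row(s) of t2.
- t1 (stu_id=9) has no partner in t2.
- t1 (stu_id=9) has no partner in t2.
- t1 (stu_id=8) pairs with 1 row(s) of t2.
- every t2 row matched at least one t1 row.
Total: 21 rows.

21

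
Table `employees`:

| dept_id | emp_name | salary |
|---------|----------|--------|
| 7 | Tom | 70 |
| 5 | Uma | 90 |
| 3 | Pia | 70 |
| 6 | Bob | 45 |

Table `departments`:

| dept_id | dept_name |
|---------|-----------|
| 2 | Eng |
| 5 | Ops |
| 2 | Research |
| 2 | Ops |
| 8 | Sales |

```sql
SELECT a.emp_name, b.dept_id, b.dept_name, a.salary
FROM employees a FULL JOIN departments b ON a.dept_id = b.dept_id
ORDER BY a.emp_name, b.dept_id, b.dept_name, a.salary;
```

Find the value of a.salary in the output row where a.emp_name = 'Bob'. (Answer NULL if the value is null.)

45

FULL OUTER JOIN keeps every row from both sides; unmatched rows get NULL for the other side's columns.
Matching on a.dept_id = b.dept_id.
Matched pairs: 1; unmatched a rows kept: 3; unmatched b rows kept: 4.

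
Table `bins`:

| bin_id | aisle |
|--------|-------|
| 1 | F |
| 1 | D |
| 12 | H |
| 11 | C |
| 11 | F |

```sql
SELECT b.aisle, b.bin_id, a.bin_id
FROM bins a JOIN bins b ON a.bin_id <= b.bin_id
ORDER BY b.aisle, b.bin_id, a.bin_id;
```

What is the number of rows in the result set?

INNER JOIN keeps only pairs where the ON condition holds.
Matching on a.bin_id <= b.bin_id.
- a row (bin_id=1): matches 5 b row(s) → 5 output row(s).
- a row (bin_id=1): matches 5 b row(s) → 5 output row(s).
- a row (bin_id=12): matches 1 b row(s) → 1 output row(s).
- a row (bin_id=11): matches 3 b row(s) → 3 output row(s).
- a row (bin_id=11): matches 3 b row(s) → 3 output row(s).
Total: 17 rows.

17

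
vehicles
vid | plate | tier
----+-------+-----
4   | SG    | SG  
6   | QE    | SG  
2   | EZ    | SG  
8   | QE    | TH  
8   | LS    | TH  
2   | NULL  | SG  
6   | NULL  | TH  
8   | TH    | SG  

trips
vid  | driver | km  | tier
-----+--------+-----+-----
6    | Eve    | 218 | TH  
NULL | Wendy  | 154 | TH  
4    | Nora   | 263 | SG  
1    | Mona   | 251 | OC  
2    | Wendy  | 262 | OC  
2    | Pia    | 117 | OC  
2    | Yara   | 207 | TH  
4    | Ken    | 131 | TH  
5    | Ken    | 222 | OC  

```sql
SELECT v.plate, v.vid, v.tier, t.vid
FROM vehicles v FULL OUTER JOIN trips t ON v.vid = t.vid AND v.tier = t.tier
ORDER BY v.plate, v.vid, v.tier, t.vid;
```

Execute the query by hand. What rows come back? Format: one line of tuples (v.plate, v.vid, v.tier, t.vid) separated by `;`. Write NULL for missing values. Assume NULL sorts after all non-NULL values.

FULL OUTER JOIN keeps every row from both sides; unmatched rows get NULL for the other side's columns.
Matching on v.vid = t.vid AND v.tier = t.tier. A NULL in a compared column never satisfies the condition.
- v row (vid=4, tier=SG): matches 1 t row(s) → 1 output row(s).
- v row (vid=6, tier=SG): no match → kept, t columns NULL.
- v row (vid=2, tier=SG): no match → kept, t columns NULL.
- v row (vid=8, tier=TH): no match → kept, t columns NULL.
- v row (vid=8, tier=TH): no match → kept, t columns NULL.
- v row (vid=2, tier=SG): no match → kept, t columns NULL.
- v row (vid=6, tier=TH): matches 1 t row(s) → 1 output row(s).
- v row (vid=8, tier=SG): no match → kept, t columns NULL.
- 7 row(s) from t found no v partner → padded with NULL.

(EZ, 2, SG, NULL); (LS, 8, TH, NULL); (QE, 6, SG, NULL); (QE, 8, TH, NULL); (SG, 4, SG, 4); (TH, 8, SG, NULL); (NULL, 2, SG, NULL); (NULL, 6, TH, 6); (NULL, NULL, NULL, 1); (NULL, NULL, NULL, 2); (NULL, NULL, NULL, 2); (NULL, NULL, NULL, 2); (NULL, NULL, NULL, 4); (NULL, NULL, NULL, 5); (NULL, NULL, NULL, NULL)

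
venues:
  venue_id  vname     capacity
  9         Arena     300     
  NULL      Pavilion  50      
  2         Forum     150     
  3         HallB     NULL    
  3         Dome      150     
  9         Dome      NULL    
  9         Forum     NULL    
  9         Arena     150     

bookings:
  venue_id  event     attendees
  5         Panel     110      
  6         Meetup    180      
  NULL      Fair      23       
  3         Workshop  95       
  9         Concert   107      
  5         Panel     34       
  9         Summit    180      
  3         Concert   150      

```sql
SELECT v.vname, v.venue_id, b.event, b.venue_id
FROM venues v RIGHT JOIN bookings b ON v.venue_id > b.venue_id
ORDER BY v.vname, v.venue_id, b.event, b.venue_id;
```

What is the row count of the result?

23

RIGHT JOIN keeps every row from `bookings`; unmatched rows get NULL for `venues`'s columns.
Matching on v.venue_id > b.venue_id. A NULL in a compared column never satisfies the condition.
- v[0] venue_id=9 → 5 match(es) in b → 5 row(s).
- v[1] venue_id=NULL → no match.
- v[2] venue_id=2 → no match.
- v[3] venue_id=3 → no match.
- v[4] venue_id=3 → no match.
- v[5] venue_id=9 → 5 match(es) in b → 5 row(s).
- v[6] venue_id=9 → 5 match(es) in b → 5 row(s).
- v[7] venue_id=9 → 5 match(es) in b → 5 row(s).
- plus 3 unmatched b row(s), each kept with NULL v columns.
Total: 20 matched + 3 padded = 23 rows.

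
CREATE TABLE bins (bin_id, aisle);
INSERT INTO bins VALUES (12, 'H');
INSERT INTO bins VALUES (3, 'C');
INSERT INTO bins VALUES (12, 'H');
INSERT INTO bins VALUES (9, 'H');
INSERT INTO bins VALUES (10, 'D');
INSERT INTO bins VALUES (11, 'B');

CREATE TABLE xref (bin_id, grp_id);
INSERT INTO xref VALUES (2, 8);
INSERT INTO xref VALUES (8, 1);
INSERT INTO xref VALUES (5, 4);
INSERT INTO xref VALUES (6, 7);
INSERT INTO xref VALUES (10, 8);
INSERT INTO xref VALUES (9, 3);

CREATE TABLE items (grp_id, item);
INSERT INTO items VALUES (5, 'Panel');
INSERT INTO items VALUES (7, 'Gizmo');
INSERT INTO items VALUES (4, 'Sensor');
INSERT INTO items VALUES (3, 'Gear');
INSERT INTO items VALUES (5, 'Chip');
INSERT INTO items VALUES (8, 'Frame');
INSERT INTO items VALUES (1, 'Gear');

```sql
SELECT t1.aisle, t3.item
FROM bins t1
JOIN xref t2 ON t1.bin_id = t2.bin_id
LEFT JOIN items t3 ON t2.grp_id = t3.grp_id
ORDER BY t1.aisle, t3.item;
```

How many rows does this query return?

2

Joins associate left-to-right: bins INNER JOIN xref on bin_id gives 2 intermediate row(s).
Then LEFT JOIN `items t3` on grp_id: each of those 2 rows is kept; rows whose t2.grp_id has no match in t3 get NULL for t3's columns.
Result: 2 row(s).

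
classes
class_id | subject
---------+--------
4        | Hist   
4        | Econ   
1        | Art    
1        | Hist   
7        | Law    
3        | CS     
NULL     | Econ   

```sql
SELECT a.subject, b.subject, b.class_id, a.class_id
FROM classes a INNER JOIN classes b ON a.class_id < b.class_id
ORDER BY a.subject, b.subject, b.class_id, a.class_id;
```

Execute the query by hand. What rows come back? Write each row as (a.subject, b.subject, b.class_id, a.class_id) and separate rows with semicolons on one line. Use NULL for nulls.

(Art, CS, 3, 1); (Art, Econ, 4, 1); (Art, Hist, 4, 1); (Art, Law, 7, 1); (CS, Econ, 4, 3); (CS, Hist, 4, 3); (CS, Law, 7, 3); (Econ, Law, 7, 4); (Hist, CS, 3, 1); (Hist, Econ, 4, 1); (Hist, Hist, 4, 1); (Hist, Law, 7, 1); (Hist, Law, 7, 4)

INNER JOIN keeps only pairs where the ON condition holds.
Matching on a.class_id < b.class_id. A NULL in a compared column never satisfies the condition.
- a[0] class_id=4 → 1 match(es) in b → 1 row(s).
- a[1] class_id=4 → 1 match(es) in b → 1 row(s).
- a[2] class_id=1 → 4 match(es) in b → 4 row(s).
- a[3] class_id=1 → 4 match(es) in b → 4 row(s).
- a[4] class_id=7 → no match; dropped.
- a[5] class_id=3 → 3 match(es) in b → 3 row(s).
- a[6] class_id=NULL → no match; dropped.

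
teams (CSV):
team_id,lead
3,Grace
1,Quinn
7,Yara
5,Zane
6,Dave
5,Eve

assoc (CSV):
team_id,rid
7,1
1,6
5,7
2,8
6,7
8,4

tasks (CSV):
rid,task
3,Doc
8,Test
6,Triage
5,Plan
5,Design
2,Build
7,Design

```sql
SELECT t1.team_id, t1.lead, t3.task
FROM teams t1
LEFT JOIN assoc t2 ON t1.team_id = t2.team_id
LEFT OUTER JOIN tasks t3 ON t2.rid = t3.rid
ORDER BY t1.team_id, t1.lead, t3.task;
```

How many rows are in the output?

6

Evaluate left to right. First `teams t1 LEFT JOIN assoc t2` on team_id: 6 row(s).
Then LEFT JOIN `tasks t3` on rid: each of those 6 rows is kept; rows whose t2.rid has no match in t3 get NULL for t3's columns.
Result: 6 row(s).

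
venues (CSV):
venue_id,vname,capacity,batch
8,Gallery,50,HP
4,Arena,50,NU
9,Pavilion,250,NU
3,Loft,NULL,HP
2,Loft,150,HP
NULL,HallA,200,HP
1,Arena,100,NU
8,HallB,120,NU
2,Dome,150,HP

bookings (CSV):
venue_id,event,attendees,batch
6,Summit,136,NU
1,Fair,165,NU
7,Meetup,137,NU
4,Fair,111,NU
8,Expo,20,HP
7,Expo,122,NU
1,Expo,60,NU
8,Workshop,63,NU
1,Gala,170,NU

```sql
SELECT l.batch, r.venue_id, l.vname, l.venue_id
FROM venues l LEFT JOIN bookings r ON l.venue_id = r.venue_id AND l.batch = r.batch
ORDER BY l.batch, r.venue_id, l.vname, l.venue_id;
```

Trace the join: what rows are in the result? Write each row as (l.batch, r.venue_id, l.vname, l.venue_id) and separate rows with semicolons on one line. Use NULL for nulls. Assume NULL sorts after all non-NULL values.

(HP, 8, Gallery, 8); (HP, NULL, Dome, 2); (HP, NULL, HallA, NULL); (HP, NULL, Loft, 2); (HP, NULL, Loft, 3); (NU, 1, Arena, 1); (NU, 1, Arena, 1); (NU, 1, Arena, 1); (NU, 4, Arena, 4); (NU, 8, HallB, 8); (NU, NULL, Pavilion, 9)

LEFT JOIN keeps every row from `venues`; unmatched rows get NULL for `bookings`'s columns.
Matching on l.venue_id = r.venue_id AND l.batch = r.batch. A NULL in a compared column never satisfies the condition.
Matched pairs: 6; unmatched l rows kept: 5.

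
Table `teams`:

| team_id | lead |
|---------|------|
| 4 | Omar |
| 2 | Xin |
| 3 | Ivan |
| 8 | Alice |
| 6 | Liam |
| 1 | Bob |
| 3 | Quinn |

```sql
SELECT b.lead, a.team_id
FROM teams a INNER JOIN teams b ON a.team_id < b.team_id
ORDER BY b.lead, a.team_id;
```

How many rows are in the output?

20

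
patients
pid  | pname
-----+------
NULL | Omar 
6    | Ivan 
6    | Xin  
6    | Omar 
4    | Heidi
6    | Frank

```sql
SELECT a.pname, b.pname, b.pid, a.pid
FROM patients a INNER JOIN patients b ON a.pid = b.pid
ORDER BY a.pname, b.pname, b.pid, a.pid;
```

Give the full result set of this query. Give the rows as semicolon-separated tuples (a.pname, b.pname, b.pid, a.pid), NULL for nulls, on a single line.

(Frank, Frank, 6, 6); (Frank, Ivan, 6, 6); (Frank, Omar, 6, 6); (Frank, Xin, 6, 6); (Heidi, Heidi, 4, 4); (Ivan, Frank, 6, 6); (Ivan, Ivan, 6, 6); (Ivan, Omar, 6, 6); (Ivan, Xin, 6, 6); (Omar, Frank, 6, 6); (Omar, Ivan, 6, 6); (Omar, Omar, 6, 6); (Omar, Xin, 6, 6); (Xin, Frank, 6, 6); (Xin, Ivan, 6, 6); (Xin, Omar, 6, 6); (Xin, Xin, 6, 6)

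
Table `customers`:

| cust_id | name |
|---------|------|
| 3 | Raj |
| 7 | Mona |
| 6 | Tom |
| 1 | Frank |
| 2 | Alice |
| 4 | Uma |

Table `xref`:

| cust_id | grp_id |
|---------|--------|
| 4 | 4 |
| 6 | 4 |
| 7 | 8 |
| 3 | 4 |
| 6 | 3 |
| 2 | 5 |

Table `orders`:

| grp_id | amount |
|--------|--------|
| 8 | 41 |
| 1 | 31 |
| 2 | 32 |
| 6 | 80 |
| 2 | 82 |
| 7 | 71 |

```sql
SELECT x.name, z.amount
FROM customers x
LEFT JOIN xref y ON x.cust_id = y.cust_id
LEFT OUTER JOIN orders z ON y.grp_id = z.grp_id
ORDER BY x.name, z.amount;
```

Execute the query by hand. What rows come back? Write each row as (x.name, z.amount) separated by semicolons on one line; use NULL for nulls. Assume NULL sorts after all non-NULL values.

(Alice, NULL); (Frank, NULL); (Mona, 41); (Raj, NULL); (Tom, NULL); (Tom, NULL); (Uma, NULL)

Evaluate left to right. First `customers x LEFT JOIN xref y` on cust_id: 7 row(s).
Then LEFT JOIN `orders z` on grp_id: each of those 7 rows is kept; rows whose y.grp_id has no match in z get NULL for z's columns.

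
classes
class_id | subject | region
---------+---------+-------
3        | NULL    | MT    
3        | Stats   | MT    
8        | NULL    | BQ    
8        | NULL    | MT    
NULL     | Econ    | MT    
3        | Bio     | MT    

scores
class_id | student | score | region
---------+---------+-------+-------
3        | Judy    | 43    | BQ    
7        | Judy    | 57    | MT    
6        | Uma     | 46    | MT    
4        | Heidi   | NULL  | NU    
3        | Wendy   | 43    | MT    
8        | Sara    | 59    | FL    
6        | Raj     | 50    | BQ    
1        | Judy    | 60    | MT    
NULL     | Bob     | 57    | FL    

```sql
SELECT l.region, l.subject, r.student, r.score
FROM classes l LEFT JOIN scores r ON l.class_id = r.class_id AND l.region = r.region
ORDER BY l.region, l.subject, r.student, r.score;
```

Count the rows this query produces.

6

LEFT JOIN keeps every row from `classes`; unmatched rows get NULL for `scores`'s columns.
Matching on l.class_id = r.class_id AND l.region = r.region. A NULL in a compared column never satisfies the condition.
- l row (class_id=3, region=MT): matches 1 r row(s) → 1 output row(s).
- l row (class_id=3, region=MT): matches 1 r row(s) → 1 output row(s).
- l row (class_id=8, region=BQ): no match → kept, r columns NULL.
- l row (class_id=8, region=MT): no match → kept, r columns NULL.
- l row (class_id=NULL, region=MT): no match → kept, r columns NULL.
- l row (class_id=3, region=MT): matches 1 r row(s) → 1 output row(s).
Total: 3 matched + 3 padded = 6 rows.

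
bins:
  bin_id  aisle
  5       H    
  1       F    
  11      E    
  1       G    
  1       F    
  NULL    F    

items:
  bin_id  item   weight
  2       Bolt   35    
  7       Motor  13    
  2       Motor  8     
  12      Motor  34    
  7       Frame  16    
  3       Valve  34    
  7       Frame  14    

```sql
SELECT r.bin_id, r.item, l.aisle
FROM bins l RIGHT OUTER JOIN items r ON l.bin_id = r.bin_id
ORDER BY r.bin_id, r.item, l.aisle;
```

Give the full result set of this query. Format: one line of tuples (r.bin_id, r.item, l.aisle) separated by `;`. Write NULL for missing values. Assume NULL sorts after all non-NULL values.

RIGHT JOIN keeps every row from `items`; unmatched rows get NULL for `bins`'s columns.
Matching on l.bin_id = r.bin_id. A NULL in a compared column never satisfies the condition.
- bin_id=5: no matching r row.
- bin_id=1: no matching r row.
- bin_id=11: no matching r row.
- bin_id=1: no matching r row.
- bin_id=1: no matching r row.
- bin_id=NULL: no matching r row.
- plus 7 unmatched r row(s), each kept with NULL l columns.
After projecting and ordering:
r.bin_id | r.item | l.aisle
2 | Bolt | NULL
2 | Motor | NULL
3 | Valve | NULL
7 | Frame | NULL
7 | Frame | NULL
7 | Motor | NULL
12 | Motor | NULL

(2, Bolt, NULL); (2, Motor, NULL); (3, Valve, NULL); (7, Frame, NULL); (7, Frame, NULL); (7, Motor, NULL); (12, Motor, NULL)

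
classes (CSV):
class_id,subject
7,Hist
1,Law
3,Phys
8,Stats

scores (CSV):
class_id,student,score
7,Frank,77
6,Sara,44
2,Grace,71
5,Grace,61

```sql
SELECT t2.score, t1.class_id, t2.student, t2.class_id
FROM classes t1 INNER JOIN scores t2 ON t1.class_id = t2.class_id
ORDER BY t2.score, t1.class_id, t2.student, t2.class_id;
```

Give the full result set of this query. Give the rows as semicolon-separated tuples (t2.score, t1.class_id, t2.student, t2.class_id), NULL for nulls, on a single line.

(77, 7, Frank, 7)

INNER JOIN keeps only pairs where the ON condition holds.
Matching on t1.class_id = t2.class_id.
Matched pairs: 1.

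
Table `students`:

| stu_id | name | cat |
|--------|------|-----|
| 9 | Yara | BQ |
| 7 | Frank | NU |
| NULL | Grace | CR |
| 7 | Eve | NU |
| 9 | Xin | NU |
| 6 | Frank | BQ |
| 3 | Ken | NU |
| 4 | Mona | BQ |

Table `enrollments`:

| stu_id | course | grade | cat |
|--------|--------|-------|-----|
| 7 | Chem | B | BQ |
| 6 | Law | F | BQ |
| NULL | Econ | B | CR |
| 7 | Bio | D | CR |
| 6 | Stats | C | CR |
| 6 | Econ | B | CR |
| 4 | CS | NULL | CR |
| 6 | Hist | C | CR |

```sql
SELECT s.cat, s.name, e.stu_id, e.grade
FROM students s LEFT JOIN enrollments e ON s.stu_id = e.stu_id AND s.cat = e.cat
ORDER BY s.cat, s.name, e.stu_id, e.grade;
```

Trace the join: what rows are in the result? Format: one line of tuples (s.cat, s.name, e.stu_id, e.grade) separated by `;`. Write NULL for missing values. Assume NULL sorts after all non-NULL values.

LEFT JOIN keeps every row from `students`; unmatched rows get NULL for `enrollments`'s columns.
Matching on s.stu_id = e.stu_id AND s.cat = e.cat. A NULL in a compared column never satisfies the condition.
Matched pairs: 1; unmatched s rows kept: 7.

(BQ, Frank, 6, F); (BQ, Mona, NULL, NULL); (BQ, Yara, NULL, NULL); (CR, Grace, NULL, NULL); (NU, Eve, NULL, NULL); (NU, Frank, NULL, NULL); (NU, Ken, NULL, NULL); (NU, Xin, NULL, NULL)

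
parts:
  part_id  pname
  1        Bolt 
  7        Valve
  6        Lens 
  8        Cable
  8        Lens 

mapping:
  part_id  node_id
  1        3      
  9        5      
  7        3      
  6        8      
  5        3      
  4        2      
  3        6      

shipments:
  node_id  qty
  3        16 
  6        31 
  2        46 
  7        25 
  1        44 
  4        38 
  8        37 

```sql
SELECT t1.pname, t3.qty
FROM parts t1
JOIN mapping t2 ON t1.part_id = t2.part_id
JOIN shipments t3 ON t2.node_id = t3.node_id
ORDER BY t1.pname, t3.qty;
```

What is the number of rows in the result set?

3

Joins associate left-to-right: parts INNER JOIN mapping on part_id gives 3 intermediate row(s).
Then INNER JOIN `shipments t3` on node_id: keep only rows whose t2.node_id appears in t3.
Result: 3 row(s).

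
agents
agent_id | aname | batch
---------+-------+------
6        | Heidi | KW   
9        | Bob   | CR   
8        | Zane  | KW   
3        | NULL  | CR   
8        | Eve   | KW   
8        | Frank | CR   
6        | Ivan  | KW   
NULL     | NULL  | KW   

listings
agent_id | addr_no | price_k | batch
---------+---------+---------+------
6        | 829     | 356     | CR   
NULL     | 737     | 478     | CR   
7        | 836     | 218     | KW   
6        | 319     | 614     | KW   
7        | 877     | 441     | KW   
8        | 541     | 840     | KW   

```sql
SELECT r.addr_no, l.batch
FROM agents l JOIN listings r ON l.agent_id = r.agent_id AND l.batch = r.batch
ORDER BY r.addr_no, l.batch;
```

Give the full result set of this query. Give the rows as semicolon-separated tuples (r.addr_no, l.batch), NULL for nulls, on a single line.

(319, KW); (319, KW); (541, KW); (541, KW)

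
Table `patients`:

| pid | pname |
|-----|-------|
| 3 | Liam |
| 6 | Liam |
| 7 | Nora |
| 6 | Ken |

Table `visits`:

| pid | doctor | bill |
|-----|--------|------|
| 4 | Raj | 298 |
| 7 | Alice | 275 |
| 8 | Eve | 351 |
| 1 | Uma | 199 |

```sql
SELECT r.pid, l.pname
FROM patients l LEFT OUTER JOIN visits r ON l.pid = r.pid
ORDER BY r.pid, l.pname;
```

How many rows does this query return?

4

LEFT JOIN keeps every row from `patients`; unmatched rows get NULL for `visits`'s columns.
Matching on l.pid = r.pid.
Matched pairs: 1; unmatched l rows kept: 3.
Total: 1 matched + 3 padded = 4 rows.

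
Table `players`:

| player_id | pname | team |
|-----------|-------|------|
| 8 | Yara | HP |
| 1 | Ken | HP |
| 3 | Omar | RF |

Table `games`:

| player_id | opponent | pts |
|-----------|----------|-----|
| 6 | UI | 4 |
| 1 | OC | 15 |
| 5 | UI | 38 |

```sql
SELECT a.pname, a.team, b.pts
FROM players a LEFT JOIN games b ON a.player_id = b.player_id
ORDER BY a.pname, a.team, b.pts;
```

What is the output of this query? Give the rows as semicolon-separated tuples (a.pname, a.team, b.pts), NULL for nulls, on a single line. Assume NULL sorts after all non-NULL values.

(Ken, HP, 15); (Omar, RF, NULL); (Yara, HP, NULL)

LEFT JOIN keeps every row from `players`; unmatched rows get NULL for `games`'s columns.
Matching on a.player_id = b.player_id.
- a[0] player_id=8 → no match; kept with NULLs on the b side.
- a[1] player_id=1 → 1 match(es) in b → 1 row(s).
- a[2] player_id=3 → no match; kept with NULLs on the b side.
After projecting and ordering:
a.pname | a.team | b.pts
Ken | HP | 15
Omar | RF | NULL
Yara | HP | NULL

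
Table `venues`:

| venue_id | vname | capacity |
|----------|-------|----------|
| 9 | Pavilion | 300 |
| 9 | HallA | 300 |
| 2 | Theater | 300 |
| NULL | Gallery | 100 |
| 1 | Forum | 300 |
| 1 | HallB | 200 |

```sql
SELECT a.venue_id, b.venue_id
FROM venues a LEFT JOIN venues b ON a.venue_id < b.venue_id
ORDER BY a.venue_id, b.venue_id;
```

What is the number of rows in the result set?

11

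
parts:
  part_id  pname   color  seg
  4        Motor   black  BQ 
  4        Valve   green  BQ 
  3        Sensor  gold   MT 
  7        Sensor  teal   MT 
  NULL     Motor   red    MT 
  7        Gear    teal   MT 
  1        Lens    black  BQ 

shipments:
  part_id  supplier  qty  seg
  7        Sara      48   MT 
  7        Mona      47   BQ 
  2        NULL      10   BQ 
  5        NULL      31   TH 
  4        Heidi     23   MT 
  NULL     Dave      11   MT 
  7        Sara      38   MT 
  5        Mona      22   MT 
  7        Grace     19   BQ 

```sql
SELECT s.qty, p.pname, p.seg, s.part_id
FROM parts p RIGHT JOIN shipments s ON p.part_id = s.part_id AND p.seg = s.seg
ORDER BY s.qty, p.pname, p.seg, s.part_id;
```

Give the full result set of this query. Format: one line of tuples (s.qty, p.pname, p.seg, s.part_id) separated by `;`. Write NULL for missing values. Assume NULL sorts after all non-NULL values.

(10, NULL, NULL, 2); (11, NULL, NULL, NULL); (19, NULL, NULL, 7); (22, NULL, NULL, 5); (23, NULL, NULL, 4); (31, NULL, NULL, 5); (38, Gear, MT, 7); (38, Sensor, MT, 7); (47, NULL, NULL, 7); (48, Gear, MT, 7); (48, Sensor, MT, 7)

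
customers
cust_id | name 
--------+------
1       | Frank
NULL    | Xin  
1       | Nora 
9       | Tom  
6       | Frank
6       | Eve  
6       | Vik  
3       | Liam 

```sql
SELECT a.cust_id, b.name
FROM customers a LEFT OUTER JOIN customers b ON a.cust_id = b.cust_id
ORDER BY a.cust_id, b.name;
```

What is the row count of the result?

16

LEFT JOIN keeps every row from `customers a`; unmatched rows get NULL for `customers b`'s columns.
Matching on a.cust_id = b.cust_id. A NULL in a compared column never satisfies the condition.
- cust_id=1: 2 matching b row(s), so 2 row(s) emitted.
- cust_id=NULL: no b row matches, row kept with b columns NULL.
- cust_id=1: 2 matching b row(s), so 2 row(s) emitted.
- cust_id=9: 1 matching b row(s), so 1 row(s) emitted.
- cust_id=6: 3 matching b row(s), so 3 row(s) emitted.
- cust_id=6: 3 matching b row(s), so 3 row(s) emitted.
- cust_id=6: 3 matching b row(s), so 3 row(s) emitted.
- cust_id=3: 1 matching b row(s), so 1 row(s) emitted.
Total: 15 matched + 1 padded = 16 rows.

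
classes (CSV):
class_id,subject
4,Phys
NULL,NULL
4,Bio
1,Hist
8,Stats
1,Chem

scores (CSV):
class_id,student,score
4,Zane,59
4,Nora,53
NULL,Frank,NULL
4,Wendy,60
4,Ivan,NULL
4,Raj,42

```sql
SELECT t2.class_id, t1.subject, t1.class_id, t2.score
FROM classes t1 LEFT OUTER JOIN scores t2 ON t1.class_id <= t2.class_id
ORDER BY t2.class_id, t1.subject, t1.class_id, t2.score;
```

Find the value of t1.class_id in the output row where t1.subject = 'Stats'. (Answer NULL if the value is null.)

8

LEFT JOIN keeps every row from `classes`; unmatched rows get NULL for `scores`'s columns.
Matching on t1.class_id <= t2.class_id. A NULL in a compared column never satisfies the condition.
Matched pairs: 20; unmatched t1 rows kept: 2.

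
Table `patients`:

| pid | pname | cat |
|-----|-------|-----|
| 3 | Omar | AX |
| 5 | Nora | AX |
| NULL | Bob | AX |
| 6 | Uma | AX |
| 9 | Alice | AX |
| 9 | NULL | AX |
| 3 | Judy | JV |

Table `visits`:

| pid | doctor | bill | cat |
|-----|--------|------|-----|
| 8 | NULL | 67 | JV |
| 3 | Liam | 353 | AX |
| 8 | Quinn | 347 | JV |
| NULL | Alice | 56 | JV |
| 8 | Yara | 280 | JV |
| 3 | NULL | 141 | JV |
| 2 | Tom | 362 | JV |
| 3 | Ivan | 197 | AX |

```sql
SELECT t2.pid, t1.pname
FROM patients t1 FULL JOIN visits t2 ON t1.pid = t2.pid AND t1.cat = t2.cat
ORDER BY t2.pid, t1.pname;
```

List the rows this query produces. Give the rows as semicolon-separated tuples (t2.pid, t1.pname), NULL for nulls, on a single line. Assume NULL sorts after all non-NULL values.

(2, NULL); (3, Judy); (3, Omar); (3, Omar); (8, NULL); (8, NULL); (8, NULL); (NULL, Alice); (NULL, Bob); (NULL, Nora); (NULL, Uma); (NULL, NULL); (NULL, NULL)

FULL OUTER JOIN keeps every row from both sides; unmatched rows get NULL for the other side's columns.
Matching on t1.pid = t2.pid AND t1.cat = t2.cat. A NULL in a compared column never satisfies the condition.
Matched pairs: 3; unmatched t1 rows kept: 5; unmatched t2 rows kept: 5.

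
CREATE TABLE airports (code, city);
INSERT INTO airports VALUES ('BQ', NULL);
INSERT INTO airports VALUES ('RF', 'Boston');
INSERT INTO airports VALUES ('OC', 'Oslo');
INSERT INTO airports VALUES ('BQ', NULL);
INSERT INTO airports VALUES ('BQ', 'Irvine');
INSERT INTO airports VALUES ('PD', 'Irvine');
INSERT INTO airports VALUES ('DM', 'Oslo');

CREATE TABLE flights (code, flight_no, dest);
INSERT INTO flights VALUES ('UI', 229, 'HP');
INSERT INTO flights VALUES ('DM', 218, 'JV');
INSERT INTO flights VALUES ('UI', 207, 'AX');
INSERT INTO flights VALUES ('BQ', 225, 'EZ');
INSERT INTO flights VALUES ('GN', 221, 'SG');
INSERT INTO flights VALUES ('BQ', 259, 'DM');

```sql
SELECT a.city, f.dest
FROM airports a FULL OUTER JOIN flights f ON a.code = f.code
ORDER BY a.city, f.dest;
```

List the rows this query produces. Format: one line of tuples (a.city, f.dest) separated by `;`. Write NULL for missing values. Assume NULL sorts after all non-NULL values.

FULL OUTER JOIN keeps every row from both sides; unmatched rows get NULL for the other side's columns.
Matching on a.code = f.code.
Matched pairs: 7; unmatched a rows kept: 3; unmatched f rows kept: 3.

(Boston, NULL); (Irvine, DM); (Irvine, EZ); (Irvine, NULL); (Oslo, JV); (Oslo, NULL); (NULL, AX); (NULL, DM); (NULL, DM); (NULL, EZ); (NULL, EZ); (NULL, HP); (NULL, SG)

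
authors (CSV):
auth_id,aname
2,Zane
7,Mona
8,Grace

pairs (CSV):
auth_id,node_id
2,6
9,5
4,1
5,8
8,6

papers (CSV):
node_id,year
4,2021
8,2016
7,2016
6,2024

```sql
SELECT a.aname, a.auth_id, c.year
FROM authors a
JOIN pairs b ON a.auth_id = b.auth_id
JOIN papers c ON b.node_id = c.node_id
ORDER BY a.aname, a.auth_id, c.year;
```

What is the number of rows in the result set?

2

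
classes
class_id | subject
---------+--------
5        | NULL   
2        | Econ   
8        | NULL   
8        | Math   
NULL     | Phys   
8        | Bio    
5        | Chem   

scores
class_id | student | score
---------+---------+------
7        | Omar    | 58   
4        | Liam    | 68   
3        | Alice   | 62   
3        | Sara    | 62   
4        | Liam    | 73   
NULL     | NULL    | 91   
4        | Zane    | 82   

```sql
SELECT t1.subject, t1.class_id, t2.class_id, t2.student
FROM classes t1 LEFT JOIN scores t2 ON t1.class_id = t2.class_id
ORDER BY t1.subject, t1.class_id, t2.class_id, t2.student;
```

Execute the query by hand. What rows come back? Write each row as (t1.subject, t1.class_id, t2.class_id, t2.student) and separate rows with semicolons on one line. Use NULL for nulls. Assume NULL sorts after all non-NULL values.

(Bio, 8, NULL, NULL); (Chem, 5, NULL, NULL); (Econ, 2, NULL, NULL); (Math, 8, NULL, NULL); (Phys, NULL, NULL, NULL); (NULL, 5, NULL, NULL); (NULL, 8, NULL, NULL)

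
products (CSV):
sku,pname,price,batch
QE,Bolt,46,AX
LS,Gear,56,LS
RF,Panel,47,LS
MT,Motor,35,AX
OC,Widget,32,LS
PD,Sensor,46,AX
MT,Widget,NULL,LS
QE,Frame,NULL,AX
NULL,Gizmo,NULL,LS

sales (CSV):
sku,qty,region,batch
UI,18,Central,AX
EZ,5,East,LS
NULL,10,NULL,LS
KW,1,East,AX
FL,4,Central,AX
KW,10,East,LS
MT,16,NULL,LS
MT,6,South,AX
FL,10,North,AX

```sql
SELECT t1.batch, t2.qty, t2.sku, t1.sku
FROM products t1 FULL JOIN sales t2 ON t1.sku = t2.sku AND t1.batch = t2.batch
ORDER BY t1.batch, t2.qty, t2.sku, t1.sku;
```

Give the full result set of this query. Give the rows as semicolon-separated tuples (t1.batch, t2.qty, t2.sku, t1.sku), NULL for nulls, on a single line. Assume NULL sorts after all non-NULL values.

(AX, 6, MT, MT); (AX, NULL, NULL, PD); (AX, NULL, NULL, QE); (AX, NULL, NULL, QE); (LS, 16, MT, MT); (LS, NULL, NULL, LS); (LS, NULL, NULL, OC); (LS, NULL, NULL, RF); (LS, NULL, NULL, NULL); (NULL, 1, KW, NULL); (NULL, 4, FL, NULL); (NULL, 5, EZ, NULL); (NULL, 10, FL, NULL); (NULL, 10, KW, NULL); (NULL, 10, NULL, NULL); (NULL, 18, UI, NULL)

FULL OUTER JOIN keeps every row from both sides; unmatched rows get NULL for the other side's columns.
Matching on t1.sku = t2.sku AND t1.batch = t2.batch. A NULL in a compared column never satisfies the condition.
- t1[0] sku=QE, batch=AX → no match; kept with NULLs on the t2 side.
- t1[1] sku=LS, batch=LS → no match; kept with NULLs on the t2 side.
- t1[2] sku=RF, batch=LS → no match; kept with NULLs on the t2 side.
- t1[3] sku=MT, batch=AX → 1 match(es) in t2 → 1 row(s).
- t1[4] sku=OC, batch=LS → no match; kept with NULLs on the t2 side.
- t1[5] sku=PD, batch=AX → no match; kept with NULLs on the t2 side.
- t1[6] sku=MT, batch=LS → 1 match(es) in t2 → 1 row(s).
- t1[7] sku=QE, batch=AX → no match; kept with NULLs on the t2 side.
- t1[8] sku=NULL, batch=LS → no match; kept with NULLs on the t2 side.
- 7 t2 row(s) had no t1 match → kept, t1 columns NULL.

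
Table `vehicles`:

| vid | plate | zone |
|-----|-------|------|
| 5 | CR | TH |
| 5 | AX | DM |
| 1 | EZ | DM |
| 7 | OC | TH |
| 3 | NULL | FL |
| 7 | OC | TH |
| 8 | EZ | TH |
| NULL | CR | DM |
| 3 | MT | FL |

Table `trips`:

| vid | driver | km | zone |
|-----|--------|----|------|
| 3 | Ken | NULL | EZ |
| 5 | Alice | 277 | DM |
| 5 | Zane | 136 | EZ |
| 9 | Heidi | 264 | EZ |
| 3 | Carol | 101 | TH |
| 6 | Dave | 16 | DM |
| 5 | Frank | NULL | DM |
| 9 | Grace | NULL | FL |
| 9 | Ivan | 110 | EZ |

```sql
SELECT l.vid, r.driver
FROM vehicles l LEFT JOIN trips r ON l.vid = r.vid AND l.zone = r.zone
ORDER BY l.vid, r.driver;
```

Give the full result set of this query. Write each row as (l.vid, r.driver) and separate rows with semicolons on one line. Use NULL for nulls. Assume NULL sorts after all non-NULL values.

LEFT JOIN keeps every row from `vehicles`; unmatched rows get NULL for `trips`'s columns.
Matching on l.vid = r.vid AND l.zone = r.zone. A NULL in a compared column never satisfies the condition.
Matched pairs: 2; unmatched l rows kept: 8.

(1, NULL); (3, NULL); (3, NULL); (5, Alice); (5, Frank); (5, NULL); (7, NULL); (7, NULL); (8, NULL); (NULL, NULL)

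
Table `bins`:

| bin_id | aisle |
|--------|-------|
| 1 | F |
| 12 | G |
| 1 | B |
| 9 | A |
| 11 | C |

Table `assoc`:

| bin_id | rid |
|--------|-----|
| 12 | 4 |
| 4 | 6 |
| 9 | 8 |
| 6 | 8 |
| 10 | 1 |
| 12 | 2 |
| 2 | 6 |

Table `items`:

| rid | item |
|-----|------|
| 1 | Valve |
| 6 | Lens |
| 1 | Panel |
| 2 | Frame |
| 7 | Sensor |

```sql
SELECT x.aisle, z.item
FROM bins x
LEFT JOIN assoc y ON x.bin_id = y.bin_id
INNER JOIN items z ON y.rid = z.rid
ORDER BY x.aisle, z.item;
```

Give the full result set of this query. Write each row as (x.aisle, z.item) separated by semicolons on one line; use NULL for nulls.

(G, Frame)

Evaluate left to right. First `bins x LEFT JOIN assoc y` on bin_id: 6 row(s).
Then INNER JOIN `items z` on rid: keep only rows whose y.rid appears in z.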